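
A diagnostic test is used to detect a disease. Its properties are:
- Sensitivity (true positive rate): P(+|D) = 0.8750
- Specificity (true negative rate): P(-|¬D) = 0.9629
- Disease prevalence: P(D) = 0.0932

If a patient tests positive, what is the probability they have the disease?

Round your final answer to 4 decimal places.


Let D = has disease, + = positive test

Given:
- P(D) = 0.0932 (prevalence)
- P(+|D) = 0.8750 (sensitivity)
- P(-|¬D) = 0.9629 (specificity)
- P(+|¬D) = 0.0371 (false positive rate = 1 - specificity)

Step 1: Find P(+)
P(+) = P(+|D)P(D) + P(+|¬D)P(¬D)
     = 0.8750 × 0.0932 + 0.0371 × 0.9068
     = 0.08155000 + 0.03364228
     = 0.11519228

Step 2: Apply Bayes' theorem for P(D|+)
P(D|+) = P(+|D)P(D) / P(+)
       = 0.08155000 / 0.11519228
       = 0.7079


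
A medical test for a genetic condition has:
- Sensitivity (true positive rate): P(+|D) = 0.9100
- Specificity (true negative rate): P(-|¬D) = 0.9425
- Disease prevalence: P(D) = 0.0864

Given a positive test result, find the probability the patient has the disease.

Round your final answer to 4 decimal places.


Let D = has disease, + = positive test

Given:
- P(D) = 0.0864 (prevalence)
- P(+|D) = 0.9100 (sensitivity)
- P(-|¬D) = 0.9425 (specificity)
- P(+|¬D) = 0.0575 (false positive rate = 1 - specificity)

Step 1: Find P(+)
P(+) = P(+|D)P(D) + P(+|¬D)P(¬D)
     = 0.9100 × 0.0864 + 0.0575 × 0.9136
     = 0.07862400 + 0.05253200
     = 0.13115600

Step 2: Apply Bayes' theorem for P(D|+)
P(D|+) = P(+|D)P(D) / P(+)
       = 0.07862400 / 0.13115600
       = 0.5995


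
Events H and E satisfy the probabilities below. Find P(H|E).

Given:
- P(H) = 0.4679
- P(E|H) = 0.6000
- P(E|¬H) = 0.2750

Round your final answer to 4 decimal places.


Bayes' theorem: P(H|E) = P(E|H) × P(H) / P(E)

Step 1: Calculate P(E) using law of total probability
P(E) = P(E|H)P(H) + P(E|¬H)P(¬H)
     = 0.6000 × 0.4679 + 0.2750 × 0.5321
     = 0.28074000 + 0.14632750
     = 0.42706750

Step 2: Apply Bayes' theorem
P(H|E) = P(E|H) × P(H) / P(E)
       = 0.28074000 / 0.42706750
       = 0.6574


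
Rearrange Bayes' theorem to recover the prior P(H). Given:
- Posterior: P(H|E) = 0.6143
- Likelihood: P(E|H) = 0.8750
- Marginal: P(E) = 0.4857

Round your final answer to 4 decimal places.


From Bayes' theorem: P(H|E) = P(E|H) × P(H) / P(E)

Rearranging for P(H):
P(H) = P(H|E) × P(E) / P(E|H)
     = 0.6143 × 0.4857 / 0.8750
     = 0.29836551 / 0.8750
     = 0.3410


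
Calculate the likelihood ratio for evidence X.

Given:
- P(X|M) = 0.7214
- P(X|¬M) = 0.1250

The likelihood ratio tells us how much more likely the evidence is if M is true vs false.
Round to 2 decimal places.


Likelihood Ratio (LR) = P(X|M) / P(X|¬M)

LR = 0.7214 / 0.1250
   = 5.77

The evidence is 5.77 times more likely if M is true than if M is false.
LR > 1, so observing X raises the odds in favor of M.


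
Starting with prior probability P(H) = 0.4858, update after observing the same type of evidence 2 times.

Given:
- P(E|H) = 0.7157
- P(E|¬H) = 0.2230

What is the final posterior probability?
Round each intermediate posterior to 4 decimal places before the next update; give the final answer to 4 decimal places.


Sequential Bayesian updating:

Initial prior: P(H) = 0.4858

Update 1:
  P(E) = 0.7157 × 0.4858 + 0.2230 × 0.5142 = 0.34768706 + 0.11466660 = 0.46235366
  P(H|E) = 0.34768706 / 0.46235366 = 0.7520

Update 2:
  P(E) = 0.7157 × 0.7520 + 0.2230 × 0.2480 = 0.53820640 + 0.05530400 = 0.59351040
  P(H|E) = 0.53820640 / 0.59351040 = 0.9068

Final posterior: 0.9068


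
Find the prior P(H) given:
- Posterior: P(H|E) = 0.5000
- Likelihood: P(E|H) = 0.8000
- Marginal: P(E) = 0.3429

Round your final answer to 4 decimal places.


From Bayes' theorem: P(H|E) = P(E|H) × P(H) / P(E)

Rearranging for P(H):
P(H) = P(H|E) × P(E) / P(E|H)
     = 0.5000 × 0.3429 / 0.8000
     = 0.17145000 / 0.8000
     = 0.2143


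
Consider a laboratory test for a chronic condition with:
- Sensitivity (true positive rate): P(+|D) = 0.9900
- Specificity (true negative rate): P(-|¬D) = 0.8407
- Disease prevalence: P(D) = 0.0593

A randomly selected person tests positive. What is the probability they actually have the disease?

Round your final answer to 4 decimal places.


Let D = has disease, + = positive test

Given:
- P(D) = 0.0593 (prevalence)
- P(+|D) = 0.9900 (sensitivity)
- P(-|¬D) = 0.8407 (specificity)
- P(+|¬D) = 0.1593 (false positive rate = 1 - specificity)

Step 1: Find P(+)
P(+) = P(+|D)P(D) + P(+|¬D)P(¬D)
     = 0.9900 × 0.0593 + 0.1593 × 0.9407
     = 0.05870700 + 0.14985351
     = 0.20856051

Step 2: Apply Bayes' theorem for P(D|+)
P(D|+) = P(+|D)P(D) / P(+)
       = 0.05870700 / 0.20856051
       = 0.2815


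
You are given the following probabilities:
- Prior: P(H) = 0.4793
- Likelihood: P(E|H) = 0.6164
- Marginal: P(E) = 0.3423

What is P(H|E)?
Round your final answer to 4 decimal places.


Using Bayes' theorem:

P(H|E) = P(E|H) × P(H) / P(E)
       = 0.6164 × 0.4793 / 0.3423
       = 0.29544052 / 0.3423
       = 0.8631

The evidence strengthens our belief in H.
Prior: 0.4793 → Posterior: 0.8631


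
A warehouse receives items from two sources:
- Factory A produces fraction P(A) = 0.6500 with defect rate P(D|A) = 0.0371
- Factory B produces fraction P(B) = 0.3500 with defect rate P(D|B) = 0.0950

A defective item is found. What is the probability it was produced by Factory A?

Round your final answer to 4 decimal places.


Let A = from Factory A, D = defective

Given:
- P(A) = 0.6500, P(B) = 0.3500
- P(D|A) = 0.0371, P(D|B) = 0.0950

Step 1: Find P(D)
P(D) = P(D|A)P(A) + P(D|B)P(B)
     = 0.0371 × 0.6500 + 0.0950 × 0.3500
     = 0.02411500 + 0.03325000
     = 0.05736500

Step 2: Apply Bayes' theorem
P(A|D) = P(D|A)P(A) / P(D)
       = 0.02411500 / 0.05736500
       = 0.4204


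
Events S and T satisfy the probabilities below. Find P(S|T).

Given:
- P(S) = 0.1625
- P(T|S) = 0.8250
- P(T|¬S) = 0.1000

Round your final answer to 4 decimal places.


Bayes' theorem: P(S|T) = P(T|S) × P(S) / P(T)

Step 1: Calculate P(T) using law of total probability
P(T) = P(T|S)P(S) + P(T|¬S)P(¬S)
     = 0.8250 × 0.1625 + 0.1000 × 0.8375
     = 0.13406250 + 0.08375000
     = 0.21781250

Step 2: Apply Bayes' theorem
P(S|T) = P(T|S) × P(S) / P(T)
       = 0.13406250 / 0.21781250
       = 0.6155


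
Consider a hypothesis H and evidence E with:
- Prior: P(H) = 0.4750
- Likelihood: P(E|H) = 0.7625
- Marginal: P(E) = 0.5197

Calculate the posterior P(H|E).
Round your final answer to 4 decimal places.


Using Bayes' theorem:

P(H|E) = P(E|H) × P(H) / P(E)
       = 0.7625 × 0.4750 / 0.5197
       = 0.36218750 / 0.5197
       = 0.6969

The evidence strengthens our belief in H.
Prior: 0.4750 → Posterior: 0.6969


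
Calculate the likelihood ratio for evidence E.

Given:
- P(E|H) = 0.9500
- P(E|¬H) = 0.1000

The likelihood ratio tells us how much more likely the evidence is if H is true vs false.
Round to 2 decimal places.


Likelihood Ratio (LR) = P(E|H) / P(E|¬H)

LR = 0.9500 / 0.1000
   = 9.50

The evidence is 9.50 times more likely if H is true than if H is false.
LR > 1, so observing E raises the odds in favor of H.


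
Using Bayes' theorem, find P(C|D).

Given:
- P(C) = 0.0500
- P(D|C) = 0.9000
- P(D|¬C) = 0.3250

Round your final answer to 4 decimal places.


Bayes' theorem: P(C|D) = P(D|C) × P(C) / P(D)

Step 1: Calculate P(D) using law of total probability
P(D) = P(D|C)P(C) + P(D|¬C)P(¬C)
     = 0.9000 × 0.0500 + 0.3250 × 0.9500
     = 0.04500000 + 0.30875000
     = 0.35375000

Step 2: Apply Bayes' theorem
P(C|D) = P(D|C) × P(C) / P(D)
       = 0.04500000 / 0.35375000
       = 0.1272


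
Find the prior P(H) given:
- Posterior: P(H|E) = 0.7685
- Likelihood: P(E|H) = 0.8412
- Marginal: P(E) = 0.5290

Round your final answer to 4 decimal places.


From Bayes' theorem: P(H|E) = P(E|H) × P(H) / P(E)

Rearranging for P(H):
P(H) = P(H|E) × P(E) / P(E|H)
     = 0.7685 × 0.5290 / 0.8412
     = 0.40653650 / 0.8412
     = 0.4833


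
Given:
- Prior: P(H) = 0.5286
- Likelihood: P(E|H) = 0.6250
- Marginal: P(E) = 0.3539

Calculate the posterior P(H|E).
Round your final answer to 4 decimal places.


Using Bayes' theorem:

P(H|E) = P(E|H) × P(H) / P(E)
       = 0.6250 × 0.5286 / 0.3539
       = 0.33037500 / 0.3539
       = 0.9335

The evidence strengthens our belief in H.
Prior: 0.5286 → Posterior: 0.9335


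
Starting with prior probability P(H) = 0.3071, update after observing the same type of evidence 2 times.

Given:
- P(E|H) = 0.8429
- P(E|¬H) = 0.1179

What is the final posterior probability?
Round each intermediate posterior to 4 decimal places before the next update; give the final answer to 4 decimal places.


Sequential Bayesian updating:

Initial prior: P(H) = 0.3071

Update 1:
  P(E) = 0.8429 × 0.3071 + 0.1179 × 0.6929 = 0.25885459 + 0.08169291 = 0.34054750
  P(H|E) = 0.25885459 / 0.34054750 = 0.7601

Update 2:
  P(E) = 0.8429 × 0.7601 + 0.1179 × 0.2399 = 0.64068829 + 0.02828421 = 0.66897250
  P(H|E) = 0.64068829 / 0.66897250 = 0.9577

Final posterior: 0.9577


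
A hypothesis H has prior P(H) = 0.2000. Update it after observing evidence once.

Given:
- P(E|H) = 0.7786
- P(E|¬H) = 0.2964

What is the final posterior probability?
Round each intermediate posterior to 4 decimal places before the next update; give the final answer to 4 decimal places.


Sequential Bayesian updating:

Initial prior: P(H) = 0.2000

Update 1:
  P(E) = 0.7786 × 0.2000 + 0.2964 × 0.8000 = 0.15572000 + 0.23712000 = 0.39284000
  P(H|E) = 0.15572000 / 0.39284000 = 0.3964

Final posterior: 0.3964


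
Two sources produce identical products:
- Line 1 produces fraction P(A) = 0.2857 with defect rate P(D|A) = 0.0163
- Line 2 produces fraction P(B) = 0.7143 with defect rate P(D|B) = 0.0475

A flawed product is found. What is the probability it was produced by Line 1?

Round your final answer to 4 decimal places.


Let A = from Line 1, D = flawed

Given:
- P(A) = 0.2857, P(B) = 0.7143
- P(D|A) = 0.0163, P(D|B) = 0.0475

Step 1: Find P(D)
P(D) = P(D|A)P(A) + P(D|B)P(B)
     = 0.0163 × 0.2857 + 0.0475 × 0.7143
     = 0.00465691 + 0.03392925
     = 0.03858616

Step 2: Apply Bayes' theorem
P(A|D) = P(D|A)P(A) / P(D)
       = 0.00465691 / 0.03858616
       = 0.1207


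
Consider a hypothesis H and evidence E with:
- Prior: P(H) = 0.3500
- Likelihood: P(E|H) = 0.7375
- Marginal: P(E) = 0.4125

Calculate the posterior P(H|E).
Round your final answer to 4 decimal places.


Using Bayes' theorem:

P(H|E) = P(E|H) × P(H) / P(E)
       = 0.7375 × 0.3500 / 0.4125
       = 0.25812500 / 0.4125
       = 0.6258

The evidence strengthens our belief in H.
Prior: 0.3500 → Posterior: 0.6258


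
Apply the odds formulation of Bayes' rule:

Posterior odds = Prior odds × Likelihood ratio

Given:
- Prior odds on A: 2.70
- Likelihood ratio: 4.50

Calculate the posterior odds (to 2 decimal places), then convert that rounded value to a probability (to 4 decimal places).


Step 1: Calculate posterior odds
Posterior odds = Prior odds × LR
               = 2.70 × 4.50
               = 12.15

Step 2: Convert to probability
P(A|E) = Posterior odds / (1 + Posterior odds)
       = 12.15 / (1 + 12.15)
       = 12.15 / 13.15
       = 0.9240

The evidence increased P(A) from 0.7297 to 0.9240.


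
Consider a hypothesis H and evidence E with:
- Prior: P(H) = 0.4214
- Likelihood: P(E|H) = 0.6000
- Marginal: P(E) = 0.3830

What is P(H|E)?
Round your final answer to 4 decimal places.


Using Bayes' theorem:

P(H|E) = P(E|H) × P(H) / P(E)
       = 0.6000 × 0.4214 / 0.3830
       = 0.25284000 / 0.3830
       = 0.6602

The evidence strengthens our belief in H.
Prior: 0.4214 → Posterior: 0.6602


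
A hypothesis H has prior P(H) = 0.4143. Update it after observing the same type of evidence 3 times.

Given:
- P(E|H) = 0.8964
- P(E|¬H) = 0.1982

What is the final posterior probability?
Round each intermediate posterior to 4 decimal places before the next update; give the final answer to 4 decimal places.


Sequential Bayesian updating:

Initial prior: P(H) = 0.4143

Update 1:
  P(E) = 0.8964 × 0.4143 + 0.1982 × 0.5857 = 0.37137852 + 0.11608574 = 0.48746426
  P(H|E) = 0.37137852 / 0.48746426 = 0.7619

Update 2:
  P(E) = 0.8964 × 0.7619 + 0.1982 × 0.2381 = 0.68296716 + 0.04719142 = 0.73015858
  P(H|E) = 0.68296716 / 0.73015858 = 0.9354

Update 3:
  P(E) = 0.8964 × 0.9354 + 0.1982 × 0.0646 = 0.83849256 + 0.01280372 = 0.85129628
  P(H|E) = 0.83849256 / 0.85129628 = 0.9850

Final posterior: 0.9850


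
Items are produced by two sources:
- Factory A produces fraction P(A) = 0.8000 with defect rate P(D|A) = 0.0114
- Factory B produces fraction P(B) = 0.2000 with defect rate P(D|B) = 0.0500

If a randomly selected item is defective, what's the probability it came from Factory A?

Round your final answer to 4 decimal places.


Let A = from Factory A, D = defective

Given:
- P(A) = 0.8000, P(B) = 0.2000
- P(D|A) = 0.0114, P(D|B) = 0.0500

Step 1: Find P(D)
P(D) = P(D|A)P(A) + P(D|B)P(B)
     = 0.0114 × 0.8000 + 0.0500 × 0.2000
     = 0.00912000 + 0.01000000
     = 0.01912000

Step 2: Apply Bayes' theorem
P(A|D) = P(D|A)P(A) / P(D)
       = 0.00912000 / 0.01912000
       = 0.4770


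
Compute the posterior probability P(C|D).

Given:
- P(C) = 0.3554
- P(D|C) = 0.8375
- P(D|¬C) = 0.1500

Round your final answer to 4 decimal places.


Bayes' theorem: P(C|D) = P(D|C) × P(C) / P(D)

Step 1: Calculate P(D) using law of total probability
P(D) = P(D|C)P(C) + P(D|¬C)P(¬C)
     = 0.8375 × 0.3554 + 0.1500 × 0.6446
     = 0.29764750 + 0.09669000
     = 0.39433750

Step 2: Apply Bayes' theorem
P(C|D) = P(D|C) × P(C) / P(D)
       = 0.29764750 / 0.39433750
       = 0.7548


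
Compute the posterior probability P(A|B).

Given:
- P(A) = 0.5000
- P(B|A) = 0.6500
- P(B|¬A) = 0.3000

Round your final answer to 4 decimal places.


Bayes' theorem: P(A|B) = P(B|A) × P(A) / P(B)

Step 1: Calculate P(B) using law of total probability
P(B) = P(B|A)P(A) + P(B|¬A)P(¬A)
     = 0.6500 × 0.5000 + 0.3000 × 0.5000
     = 0.32500000 + 0.15000000
     = 0.47500000

Step 2: Apply Bayes' theorem
P(A|B) = P(B|A) × P(A) / P(B)
       = 0.32500000 / 0.47500000
       = 0.6842


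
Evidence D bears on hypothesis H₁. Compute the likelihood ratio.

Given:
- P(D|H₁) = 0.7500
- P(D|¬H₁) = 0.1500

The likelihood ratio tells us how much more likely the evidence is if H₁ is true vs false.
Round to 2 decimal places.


Likelihood Ratio (LR) = P(D|H₁) / P(D|¬H₁)

LR = 0.7500 / 0.1500
   = 5.00

The evidence is 5.00 times more likely if H₁ is true than if H₁ is false.
Because LR exceeds 1, D is evidence for H₁.


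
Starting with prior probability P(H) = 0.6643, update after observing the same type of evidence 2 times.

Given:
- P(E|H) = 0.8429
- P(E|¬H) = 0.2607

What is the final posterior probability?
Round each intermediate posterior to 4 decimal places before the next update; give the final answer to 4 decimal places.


Sequential Bayesian updating:

Initial prior: P(H) = 0.6643

Update 1:
  P(E) = 0.8429 × 0.6643 + 0.2607 × 0.3357 = 0.55993847 + 0.08751699 = 0.64745546
  P(H|E) = 0.55993847 / 0.64745546 = 0.8648

Update 2:
  P(E) = 0.8429 × 0.8648 + 0.2607 × 0.1352 = 0.72893992 + 0.03524664 = 0.76418656
  P(H|E) = 0.72893992 / 0.76418656 = 0.9539

Final posterior: 0.9539


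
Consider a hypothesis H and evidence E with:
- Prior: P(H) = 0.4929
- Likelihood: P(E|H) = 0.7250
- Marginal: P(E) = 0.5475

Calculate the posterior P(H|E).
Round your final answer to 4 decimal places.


Using Bayes' theorem:

P(H|E) = P(E|H) × P(H) / P(E)
       = 0.7250 × 0.4929 / 0.5475
       = 0.35735250 / 0.5475
       = 0.6527

The evidence strengthens our belief in H.
Prior: 0.4929 → Posterior: 0.6527


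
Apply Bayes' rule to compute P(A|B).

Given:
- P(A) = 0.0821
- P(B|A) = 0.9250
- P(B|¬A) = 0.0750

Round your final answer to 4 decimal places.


Bayes' theorem: P(A|B) = P(B|A) × P(A) / P(B)

Step 1: Calculate P(B) using law of total probability
P(B) = P(B|A)P(A) + P(B|¬A)P(¬A)
     = 0.9250 × 0.0821 + 0.0750 × 0.9179
     = 0.07594250 + 0.06884250
     = 0.14478500

Step 2: Apply Bayes' theorem
P(A|B) = P(B|A) × P(A) / P(B)
       = 0.07594250 / 0.14478500
       = 0.5245


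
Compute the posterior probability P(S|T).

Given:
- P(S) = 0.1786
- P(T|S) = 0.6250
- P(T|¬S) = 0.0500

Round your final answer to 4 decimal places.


Bayes' theorem: P(S|T) = P(T|S) × P(S) / P(T)

Step 1: Calculate P(T) using law of total probability
P(T) = P(T|S)P(S) + P(T|¬S)P(¬S)
     = 0.6250 × 0.1786 + 0.0500 × 0.8214
     = 0.11162500 + 0.04107000
     = 0.15269500

Step 2: Apply Bayes' theorem
P(S|T) = P(T|S) × P(S) / P(T)
       = 0.11162500 / 0.15269500
       = 0.7310


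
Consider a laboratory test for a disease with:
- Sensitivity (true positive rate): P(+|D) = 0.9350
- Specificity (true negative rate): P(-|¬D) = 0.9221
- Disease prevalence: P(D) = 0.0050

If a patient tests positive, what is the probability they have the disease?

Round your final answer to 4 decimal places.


Let D = has disease, + = positive test

Given:
- P(D) = 0.0050 (prevalence)
- P(+|D) = 0.9350 (sensitivity)
- P(-|¬D) = 0.9221 (specificity)
- P(+|¬D) = 0.0779 (false positive rate = 1 - specificity)

Step 1: Find P(+)
P(+) = P(+|D)P(D) + P(+|¬D)P(¬D)
     = 0.9350 × 0.0050 + 0.0779 × 0.9950
     = 0.00467500 + 0.07751050
     = 0.08218550

Step 2: Apply Bayes' theorem for P(D|+)
P(D|+) = P(+|D)P(D) / P(+)
       = 0.00467500 / 0.08218550
       = 0.0569


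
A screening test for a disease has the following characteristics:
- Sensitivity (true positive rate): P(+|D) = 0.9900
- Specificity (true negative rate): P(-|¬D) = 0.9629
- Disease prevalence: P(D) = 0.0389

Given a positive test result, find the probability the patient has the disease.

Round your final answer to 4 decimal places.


Let D = has disease, + = positive test

Given:
- P(D) = 0.0389 (prevalence)
- P(+|D) = 0.9900 (sensitivity)
- P(-|¬D) = 0.9629 (specificity)
- P(+|¬D) = 0.0371 (false positive rate = 1 - specificity)

Step 1: Find P(+)
P(+) = P(+|D)P(D) + P(+|¬D)P(¬D)
     = 0.9900 × 0.0389 + 0.0371 × 0.9611
     = 0.03851100 + 0.03565681
     = 0.07416781

Step 2: Apply Bayes' theorem for P(D|+)
P(D|+) = P(+|D)P(D) / P(+)
       = 0.03851100 / 0.07416781
       = 0.5192


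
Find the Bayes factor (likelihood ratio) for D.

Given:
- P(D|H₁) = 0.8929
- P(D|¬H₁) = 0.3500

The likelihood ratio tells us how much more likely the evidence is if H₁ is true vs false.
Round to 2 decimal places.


Likelihood Ratio (LR) = P(D|H₁) / P(D|¬H₁)

LR = 0.8929 / 0.3500
   = 2.55

The evidence is 2.55 times more likely if H₁ is true than if H₁ is false.
Because LR exceeds 1, D is evidence for H₁.


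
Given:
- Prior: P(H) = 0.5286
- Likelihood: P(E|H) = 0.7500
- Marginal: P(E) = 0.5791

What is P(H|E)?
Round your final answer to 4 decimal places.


Using Bayes' theorem:

P(H|E) = P(E|H) × P(H) / P(E)
       = 0.7500 × 0.5286 / 0.5791
       = 0.39645000 / 0.5791
       = 0.6846

The evidence strengthens our belief in H.
Prior: 0.5286 → Posterior: 0.6846


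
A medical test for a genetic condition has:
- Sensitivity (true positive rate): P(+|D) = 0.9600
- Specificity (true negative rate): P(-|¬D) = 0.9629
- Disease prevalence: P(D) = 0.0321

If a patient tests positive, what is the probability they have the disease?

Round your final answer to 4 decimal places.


Let D = has disease, + = positive test

Given:
- P(D) = 0.0321 (prevalence)
- P(+|D) = 0.9600 (sensitivity)
- P(-|¬D) = 0.9629 (specificity)
- P(+|¬D) = 0.0371 (false positive rate = 1 - specificity)

Step 1: Find P(+)
P(+) = P(+|D)P(D) + P(+|¬D)P(¬D)
     = 0.9600 × 0.0321 + 0.0371 × 0.9679
     = 0.03081600 + 0.03590909
     = 0.06672509

Step 2: Apply Bayes' theorem for P(D|+)
P(D|+) = P(+|D)P(D) / P(+)
       = 0.03081600 / 0.06672509
       = 0.4618


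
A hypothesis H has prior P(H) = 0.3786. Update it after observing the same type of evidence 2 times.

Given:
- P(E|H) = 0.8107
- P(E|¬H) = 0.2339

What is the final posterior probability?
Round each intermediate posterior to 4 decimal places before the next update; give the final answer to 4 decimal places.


Sequential Bayesian updating:

Initial prior: P(H) = 0.3786

Update 1:
  P(E) = 0.8107 × 0.3786 + 0.2339 × 0.6214 = 0.30693102 + 0.14534546 = 0.45227648
  P(H|E) = 0.30693102 / 0.45227648 = 0.6786

Update 2:
  P(E) = 0.8107 × 0.6786 + 0.2339 × 0.3214 = 0.55014102 + 0.07517546 = 0.62531648
  P(H|E) = 0.55014102 / 0.62531648 = 0.8798

Final posterior: 0.8798


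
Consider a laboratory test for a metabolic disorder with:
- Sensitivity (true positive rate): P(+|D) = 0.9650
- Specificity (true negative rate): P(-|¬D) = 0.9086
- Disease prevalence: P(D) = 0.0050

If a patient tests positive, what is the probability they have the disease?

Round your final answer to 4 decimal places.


Let D = has disease, + = positive test

Given:
- P(D) = 0.0050 (prevalence)
- P(+|D) = 0.9650 (sensitivity)
- P(-|¬D) = 0.9086 (specificity)
- P(+|¬D) = 0.0914 (false positive rate = 1 - specificity)

Step 1: Find P(+)
P(+) = P(+|D)P(D) + P(+|¬D)P(¬D)
     = 0.9650 × 0.0050 + 0.0914 × 0.9950
     = 0.00482500 + 0.09094300
     = 0.09576800

Step 2: Apply Bayes' theorem for P(D|+)
P(D|+) = P(+|D)P(D) / P(+)
       = 0.00482500 / 0.09576800
       = 0.0504


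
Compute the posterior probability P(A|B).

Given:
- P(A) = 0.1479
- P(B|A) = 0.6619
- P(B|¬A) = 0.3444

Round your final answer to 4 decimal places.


Bayes' theorem: P(A|B) = P(B|A) × P(A) / P(B)

Step 1: Calculate P(B) using law of total probability
P(B) = P(B|A)P(A) + P(B|¬A)P(¬A)
     = 0.6619 × 0.1479 + 0.3444 × 0.8521
     = 0.09789501 + 0.29346324
     = 0.39135825

Step 2: Apply Bayes' theorem
P(A|B) = P(B|A) × P(A) / P(B)
       = 0.09789501 / 0.39135825
       = 0.2501


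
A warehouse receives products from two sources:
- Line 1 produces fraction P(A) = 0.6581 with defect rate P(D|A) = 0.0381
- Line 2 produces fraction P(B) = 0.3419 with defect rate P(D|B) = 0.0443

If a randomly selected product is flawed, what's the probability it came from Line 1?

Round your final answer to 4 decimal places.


Let A = from Line 1, D = flawed

Given:
- P(A) = 0.6581, P(B) = 0.3419
- P(D|A) = 0.0381, P(D|B) = 0.0443

Step 1: Find P(D)
P(D) = P(D|A)P(A) + P(D|B)P(B)
     = 0.0381 × 0.6581 + 0.0443 × 0.3419
     = 0.02507361 + 0.01514617
     = 0.04021978

Step 2: Apply Bayes' theorem
P(A|D) = P(D|A)P(A) / P(D)
       = 0.02507361 / 0.04021978
       = 0.6234


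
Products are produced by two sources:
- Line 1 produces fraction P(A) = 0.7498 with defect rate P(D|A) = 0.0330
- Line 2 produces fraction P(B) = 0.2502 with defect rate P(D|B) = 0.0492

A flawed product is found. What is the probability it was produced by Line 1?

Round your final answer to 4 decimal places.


Let A = from Line 1, D = flawed

Given:
- P(A) = 0.7498, P(B) = 0.2502
- P(D|A) = 0.0330, P(D|B) = 0.0492

Step 1: Find P(D)
P(D) = P(D|A)P(A) + P(D|B)P(B)
     = 0.0330 × 0.7498 + 0.0492 × 0.2502
     = 0.02474340 + 0.01230984
     = 0.03705324

Step 2: Apply Bayes' theorem
P(A|D) = P(D|A)P(A) / P(D)
       = 0.02474340 / 0.03705324
       = 0.6678


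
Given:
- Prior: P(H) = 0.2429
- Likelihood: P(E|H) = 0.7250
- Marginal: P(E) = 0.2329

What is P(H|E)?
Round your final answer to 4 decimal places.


Using Bayes' theorem:

P(H|E) = P(E|H) × P(H) / P(E)
       = 0.7250 × 0.2429 / 0.2329
       = 0.17610250 / 0.2329
       = 0.7561

The evidence strengthens our belief in H.
Prior: 0.2429 → Posterior: 0.7561


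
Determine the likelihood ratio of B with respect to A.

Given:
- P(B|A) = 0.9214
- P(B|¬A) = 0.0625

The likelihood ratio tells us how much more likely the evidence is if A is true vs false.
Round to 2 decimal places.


Likelihood Ratio (LR) = P(B|A) / P(B|¬A)

LR = 0.9214 / 0.0625
   = 14.74

The evidence is 14.74 times more likely if A is true than if A is false.
Since LR > 1, the evidence supports A over ¬A.


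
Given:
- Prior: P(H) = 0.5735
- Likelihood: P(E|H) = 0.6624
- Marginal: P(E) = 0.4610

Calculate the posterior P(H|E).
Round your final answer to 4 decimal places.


Using Bayes' theorem:

P(H|E) = P(E|H) × P(H) / P(E)
       = 0.6624 × 0.5735 / 0.4610
       = 0.37988640 / 0.4610
       = 0.8240

The evidence strengthens our belief in H.
Prior: 0.5735 → Posterior: 0.8240


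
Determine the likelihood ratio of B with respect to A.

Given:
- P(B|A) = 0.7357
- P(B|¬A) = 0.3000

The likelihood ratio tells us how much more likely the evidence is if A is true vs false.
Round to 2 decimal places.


Likelihood Ratio (LR) = P(B|A) / P(B|¬A)

LR = 0.7357 / 0.3000
   = 2.45

The evidence is 2.45 times more likely if A is true than if A is false.
Since LR > 1, the evidence supports A over ¬A.


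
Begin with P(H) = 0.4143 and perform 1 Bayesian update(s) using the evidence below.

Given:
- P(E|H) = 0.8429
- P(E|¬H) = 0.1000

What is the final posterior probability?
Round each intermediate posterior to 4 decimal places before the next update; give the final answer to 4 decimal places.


Sequential Bayesian updating:

Initial prior: P(H) = 0.4143

Update 1:
  P(E) = 0.8429 × 0.4143 + 0.1000 × 0.5857 = 0.34921347 + 0.05857000 = 0.40778347
  P(H|E) = 0.34921347 / 0.40778347 = 0.8564

Final posterior: 0.8564


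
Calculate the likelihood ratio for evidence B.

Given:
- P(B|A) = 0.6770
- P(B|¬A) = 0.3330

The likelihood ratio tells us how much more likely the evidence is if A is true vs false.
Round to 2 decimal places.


Likelihood Ratio (LR) = P(B|A) / P(B|¬A)

LR = 0.6770 / 0.3330
   = 2.03

The evidence is 2.03 times more likely if A is true than if A is false.
LR > 1, so observing B raises the odds in favor of A.


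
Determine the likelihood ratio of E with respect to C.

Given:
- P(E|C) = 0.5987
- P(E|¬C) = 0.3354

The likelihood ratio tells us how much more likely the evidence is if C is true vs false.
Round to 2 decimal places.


Likelihood Ratio (LR) = P(E|C) / P(E|¬C)

LR = 0.5987 / 0.3354
   = 1.79

The evidence is 1.79 times more likely if C is true than if C is false.
LR > 1, so observing E raises the odds in favor of C.


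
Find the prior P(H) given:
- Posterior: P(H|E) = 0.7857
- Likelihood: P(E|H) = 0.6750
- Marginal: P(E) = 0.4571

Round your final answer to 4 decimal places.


From Bayes' theorem: P(H|E) = P(E|H) × P(H) / P(E)

Rearranging for P(H):
P(H) = P(H|E) × P(E) / P(E|H)
     = 0.7857 × 0.4571 / 0.6750
     = 0.35914347 / 0.6750
     = 0.5321


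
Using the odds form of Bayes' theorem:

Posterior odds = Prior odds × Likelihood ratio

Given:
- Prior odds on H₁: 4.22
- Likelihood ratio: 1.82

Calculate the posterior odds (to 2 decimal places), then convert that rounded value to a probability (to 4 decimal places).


Step 1: Calculate posterior odds
Posterior odds = Prior odds × LR
               = 4.22 × 1.82
               = 7.68

Step 2: Convert to probability
P(H₁|E) = Posterior odds / (1 + Posterior odds)
       = 7.68 / (1 + 7.68)
       = 7.68 / 8.68
       = 0.8848

The evidence increased P(H₁) from 0.8084 to 0.8848.


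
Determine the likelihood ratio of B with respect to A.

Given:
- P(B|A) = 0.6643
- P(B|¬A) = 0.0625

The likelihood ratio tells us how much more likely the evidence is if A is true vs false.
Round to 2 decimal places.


Likelihood Ratio (LR) = P(B|A) / P(B|¬A)

LR = 0.6643 / 0.0625
   = 10.63

The evidence is 10.63 times more likely if A is true than if A is false.
Because LR exceeds 1, B is evidence for A.


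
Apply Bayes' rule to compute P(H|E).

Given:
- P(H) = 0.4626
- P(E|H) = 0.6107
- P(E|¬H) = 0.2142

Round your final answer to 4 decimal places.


Bayes' theorem: P(H|E) = P(E|H) × P(H) / P(E)

Step 1: Calculate P(E) using law of total probability
P(E) = P(E|H)P(H) + P(E|¬H)P(¬H)
     = 0.6107 × 0.4626 + 0.2142 × 0.5374
     = 0.28250982 + 0.11511108
     = 0.39762090

Step 2: Apply Bayes' theorem
P(H|E) = P(E|H) × P(H) / P(E)
       = 0.28250982 / 0.39762090
       = 0.7105


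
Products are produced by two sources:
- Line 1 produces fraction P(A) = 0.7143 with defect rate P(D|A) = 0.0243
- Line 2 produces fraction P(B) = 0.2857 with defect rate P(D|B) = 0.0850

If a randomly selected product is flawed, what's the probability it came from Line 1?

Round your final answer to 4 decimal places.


Let A = from Line 1, D = flawed

Given:
- P(A) = 0.7143, P(B) = 0.2857
- P(D|A) = 0.0243, P(D|B) = 0.0850

Step 1: Find P(D)
P(D) = P(D|A)P(A) + P(D|B)P(B)
     = 0.0243 × 0.7143 + 0.0850 × 0.2857
     = 0.01735749 + 0.02428450
     = 0.04164199

Step 2: Apply Bayes' theorem
P(A|D) = P(D|A)P(A) / P(D)
       = 0.01735749 / 0.04164199
       = 0.4168


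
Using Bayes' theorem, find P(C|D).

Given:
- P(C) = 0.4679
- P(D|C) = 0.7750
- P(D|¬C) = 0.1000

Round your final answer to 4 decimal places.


Bayes' theorem: P(C|D) = P(D|C) × P(C) / P(D)

Step 1: Calculate P(D) using law of total probability
P(D) = P(D|C)P(C) + P(D|¬C)P(¬C)
     = 0.7750 × 0.4679 + 0.1000 × 0.5321
     = 0.36262250 + 0.05321000
     = 0.41583250

Step 2: Apply Bayes' theorem
P(C|D) = P(D|C) × P(C) / P(D)
       = 0.36262250 / 0.41583250
       = 0.8720


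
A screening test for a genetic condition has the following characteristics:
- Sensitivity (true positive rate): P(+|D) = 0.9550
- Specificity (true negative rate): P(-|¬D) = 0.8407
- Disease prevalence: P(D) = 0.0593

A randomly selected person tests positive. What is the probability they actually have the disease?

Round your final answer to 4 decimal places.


Let D = has disease, + = positive test

Given:
- P(D) = 0.0593 (prevalence)
- P(+|D) = 0.9550 (sensitivity)
- P(-|¬D) = 0.8407 (specificity)
- P(+|¬D) = 0.1593 (false positive rate = 1 - specificity)

Step 1: Find P(+)
P(+) = P(+|D)P(D) + P(+|¬D)P(¬D)
     = 0.9550 × 0.0593 + 0.1593 × 0.9407
     = 0.05663150 + 0.14985351
     = 0.20648501

Step 2: Apply Bayes' theorem for P(D|+)
P(D|+) = P(+|D)P(D) / P(+)
       = 0.05663150 / 0.20648501
       = 0.2743


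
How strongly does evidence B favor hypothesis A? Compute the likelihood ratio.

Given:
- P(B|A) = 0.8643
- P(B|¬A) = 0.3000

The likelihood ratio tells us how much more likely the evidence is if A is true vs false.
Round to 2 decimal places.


Likelihood Ratio (LR) = P(B|A) / P(B|¬A)

LR = 0.8643 / 0.3000
   = 2.88

The evidence is 2.88 times more likely if A is true than if A is false.
Since LR > 1, the evidence supports A over ¬A.


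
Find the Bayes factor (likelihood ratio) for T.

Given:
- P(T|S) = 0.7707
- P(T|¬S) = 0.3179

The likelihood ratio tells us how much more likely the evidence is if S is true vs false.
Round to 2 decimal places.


Likelihood Ratio (LR) = P(T|S) / P(T|¬S)

LR = 0.7707 / 0.3179
   = 2.42

The evidence is 2.42 times more likely if S is true than if S is false.
Because LR exceeds 1, T is evidence for S.


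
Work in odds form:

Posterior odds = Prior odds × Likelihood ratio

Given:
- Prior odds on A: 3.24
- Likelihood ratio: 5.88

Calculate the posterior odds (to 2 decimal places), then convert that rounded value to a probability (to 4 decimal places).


Step 1: Calculate posterior odds
Posterior odds = Prior odds × LR
               = 3.24 × 5.88
               = 19.05

Step 2: Convert to probability
P(A|E) = Posterior odds / (1 + Posterior odds)
       = 19.05 / (1 + 19.05)
       = 19.05 / 20.05
       = 0.9501

The evidence increased P(A) from 0.7642 to 0.9501.


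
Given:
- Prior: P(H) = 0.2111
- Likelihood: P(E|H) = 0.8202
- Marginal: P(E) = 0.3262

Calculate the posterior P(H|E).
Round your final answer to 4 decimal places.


Using Bayes' theorem:

P(H|E) = P(E|H) × P(H) / P(E)
       = 0.8202 × 0.2111 / 0.3262
       = 0.17314422 / 0.3262
       = 0.5308

The evidence strengthens our belief in H.
Prior: 0.2111 → Posterior: 0.5308


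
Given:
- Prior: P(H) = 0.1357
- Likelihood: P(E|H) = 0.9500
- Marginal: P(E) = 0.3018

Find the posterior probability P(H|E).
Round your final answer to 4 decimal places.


Using Bayes' theorem:

P(H|E) = P(E|H) × P(H) / P(E)
       = 0.9500 × 0.1357 / 0.3018
       = 0.12891500 / 0.3018
       = 0.4272

The evidence strengthens our belief in H.
Prior: 0.1357 → Posterior: 0.4272


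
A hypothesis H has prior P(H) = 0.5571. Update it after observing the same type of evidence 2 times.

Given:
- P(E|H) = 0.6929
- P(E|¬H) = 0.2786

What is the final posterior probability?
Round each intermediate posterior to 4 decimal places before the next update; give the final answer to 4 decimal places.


Sequential Bayesian updating:

Initial prior: P(H) = 0.5571

Update 1:
  P(E) = 0.6929 × 0.5571 + 0.2786 × 0.4429 = 0.38601459 + 0.12339194 = 0.50940653
  P(H|E) = 0.38601459 / 0.50940653 = 0.7578

Update 2:
  P(E) = 0.6929 × 0.7578 + 0.2786 × 0.2422 = 0.52507962 + 0.06747692 = 0.59255654
  P(H|E) = 0.52507962 / 0.59255654 = 0.8861

Final posterior: 0.8861


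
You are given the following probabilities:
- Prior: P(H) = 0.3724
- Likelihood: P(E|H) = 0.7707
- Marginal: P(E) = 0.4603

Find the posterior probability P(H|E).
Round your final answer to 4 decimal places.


Using Bayes' theorem:

P(H|E) = P(E|H) × P(H) / P(E)
       = 0.7707 × 0.3724 / 0.4603
       = 0.28700868 / 0.4603
       = 0.6235

The evidence strengthens our belief in H.
Prior: 0.3724 → Posterior: 0.6235


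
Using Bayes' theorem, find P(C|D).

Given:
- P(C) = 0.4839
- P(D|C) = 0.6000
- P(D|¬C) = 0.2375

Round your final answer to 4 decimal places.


Bayes' theorem: P(C|D) = P(D|C) × P(C) / P(D)

Step 1: Calculate P(D) using law of total probability
P(D) = P(D|C)P(C) + P(D|¬C)P(¬C)
     = 0.6000 × 0.4839 + 0.2375 × 0.5161
     = 0.29034000 + 0.12257375
     = 0.41291375

Step 2: Apply Bayes' theorem
P(C|D) = P(D|C) × P(C) / P(D)
       = 0.29034000 / 0.41291375
       = 0.7031


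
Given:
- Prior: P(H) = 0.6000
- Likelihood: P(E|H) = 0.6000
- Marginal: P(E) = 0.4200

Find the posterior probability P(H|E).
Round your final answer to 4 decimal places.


Using Bayes' theorem:

P(H|E) = P(E|H) × P(H) / P(E)
       = 0.6000 × 0.6000 / 0.4200
       = 0.36000000 / 0.4200
       = 0.8571

The evidence strengthens our belief in H.
Prior: 0.6000 → Posterior: 0.8571


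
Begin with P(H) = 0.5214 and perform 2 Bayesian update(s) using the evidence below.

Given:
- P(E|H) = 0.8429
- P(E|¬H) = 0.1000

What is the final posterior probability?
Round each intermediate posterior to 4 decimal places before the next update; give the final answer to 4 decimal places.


Sequential Bayesian updating:

Initial prior: P(H) = 0.5214

Update 1:
  P(E) = 0.8429 × 0.5214 + 0.1000 × 0.4786 = 0.43948806 + 0.04786000 = 0.48734806
  P(H|E) = 0.43948806 / 0.48734806 = 0.9018

Update 2:
  P(E) = 0.8429 × 0.9018 + 0.1000 × 0.0982 = 0.76012722 + 0.00982000 = 0.76994722
  P(H|E) = 0.76012722 / 0.76994722 = 0.9872

Final posterior: 0.9872


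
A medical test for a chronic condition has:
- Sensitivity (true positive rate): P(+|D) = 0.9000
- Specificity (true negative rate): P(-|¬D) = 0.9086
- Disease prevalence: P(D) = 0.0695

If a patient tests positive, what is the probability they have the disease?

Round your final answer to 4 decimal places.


Let D = has disease, + = positive test

Given:
- P(D) = 0.0695 (prevalence)
- P(+|D) = 0.9000 (sensitivity)
- P(-|¬D) = 0.9086 (specificity)
- P(+|¬D) = 0.0914 (false positive rate = 1 - specificity)

Step 1: Find P(+)
P(+) = P(+|D)P(D) + P(+|¬D)P(¬D)
     = 0.9000 × 0.0695 + 0.0914 × 0.9305
     = 0.06255000 + 0.08504770
     = 0.14759770

Step 2: Apply Bayes' theorem for P(D|+)
P(D|+) = P(+|D)P(D) / P(+)
       = 0.06255000 / 0.14759770
       = 0.4238


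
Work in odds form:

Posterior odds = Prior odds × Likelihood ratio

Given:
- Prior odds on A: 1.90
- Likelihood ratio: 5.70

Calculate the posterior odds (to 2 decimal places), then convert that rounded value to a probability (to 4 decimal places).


Step 1: Calculate posterior odds
Posterior odds = Prior odds × LR
               = 1.90 × 5.70
               = 10.83

Step 2: Convert to probability
P(A|E) = Posterior odds / (1 + Posterior odds)
       = 10.83 / (1 + 10.83)
       = 10.83 / 11.83
       = 0.9155

The evidence increased P(A) from 0.6552 to 0.9155.


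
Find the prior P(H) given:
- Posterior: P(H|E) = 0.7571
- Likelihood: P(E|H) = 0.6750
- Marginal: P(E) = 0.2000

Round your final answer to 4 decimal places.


From Bayes' theorem: P(H|E) = P(E|H) × P(H) / P(E)

Rearranging for P(H):
P(H) = P(H|E) × P(E) / P(E|H)
     = 0.7571 × 0.2000 / 0.6750
     = 0.15142000 / 0.6750
     = 0.2243


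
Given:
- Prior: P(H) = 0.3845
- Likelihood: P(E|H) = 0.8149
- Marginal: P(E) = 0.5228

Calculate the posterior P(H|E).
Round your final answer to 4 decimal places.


Using Bayes' theorem:

P(H|E) = P(E|H) × P(H) / P(E)
       = 0.8149 × 0.3845 / 0.5228
       = 0.31332905 / 0.5228
       = 0.5993

The evidence strengthens our belief in H.
Prior: 0.3845 → Posterior: 0.5993


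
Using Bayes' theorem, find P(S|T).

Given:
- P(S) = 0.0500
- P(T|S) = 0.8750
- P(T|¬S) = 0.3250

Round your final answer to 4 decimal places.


Bayes' theorem: P(S|T) = P(T|S) × P(S) / P(T)

Step 1: Calculate P(T) using law of total probability
P(T) = P(T|S)P(S) + P(T|¬S)P(¬S)
     = 0.8750 × 0.0500 + 0.3250 × 0.9500
     = 0.04375000 + 0.30875000
     = 0.35250000

Step 2: Apply Bayes' theorem
P(S|T) = P(T|S) × P(S) / P(T)
       = 0.04375000 / 0.35250000
       = 0.1241


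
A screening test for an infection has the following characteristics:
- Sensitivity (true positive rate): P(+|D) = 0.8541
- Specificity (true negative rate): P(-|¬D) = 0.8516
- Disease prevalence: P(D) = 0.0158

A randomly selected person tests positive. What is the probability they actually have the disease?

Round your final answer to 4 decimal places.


Let D = has disease, + = positive test

Given:
- P(D) = 0.0158 (prevalence)
- P(+|D) = 0.8541 (sensitivity)
- P(-|¬D) = 0.8516 (specificity)
- P(+|¬D) = 0.1484 (false positive rate = 1 - specificity)

Step 1: Find P(+)
P(+) = P(+|D)P(D) + P(+|¬D)P(¬D)
     = 0.8541 × 0.0158 + 0.1484 × 0.9842
     = 0.01349478 + 0.14605528
     = 0.15955006

Step 2: Apply Bayes' theorem for P(D|+)
P(D|+) = P(+|D)P(D) / P(+)
       = 0.01349478 / 0.15955006
       = 0.0846


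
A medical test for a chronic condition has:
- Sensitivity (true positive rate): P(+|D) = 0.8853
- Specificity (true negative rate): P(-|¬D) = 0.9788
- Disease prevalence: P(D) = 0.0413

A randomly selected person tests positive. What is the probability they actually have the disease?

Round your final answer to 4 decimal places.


Let D = has disease, + = positive test

Given:
- P(D) = 0.0413 (prevalence)
- P(+|D) = 0.8853 (sensitivity)
- P(-|¬D) = 0.9788 (specificity)
- P(+|¬D) = 0.0212 (false positive rate = 1 - specificity)

Step 1: Find P(+)
P(+) = P(+|D)P(D) + P(+|¬D)P(¬D)
     = 0.8853 × 0.0413 + 0.0212 × 0.9587
     = 0.03656289 + 0.02032444
     = 0.05688733

Step 2: Apply Bayes' theorem for P(D|+)
P(D|+) = P(+|D)P(D) / P(+)
       = 0.03656289 / 0.05688733
       = 0.6427


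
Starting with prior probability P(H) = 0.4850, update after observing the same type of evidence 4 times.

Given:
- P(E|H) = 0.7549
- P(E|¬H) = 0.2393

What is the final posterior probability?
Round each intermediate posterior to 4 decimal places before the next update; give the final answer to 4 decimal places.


Sequential Bayesian updating:

Initial prior: P(H) = 0.4850

Update 1:
  P(E) = 0.7549 × 0.4850 + 0.2393 × 0.5150 = 0.36612650 + 0.12323950 = 0.48936600
  P(H|E) = 0.36612650 / 0.48936600 = 0.7482

Update 2:
  P(E) = 0.7549 × 0.7482 + 0.2393 × 0.2518 = 0.56481618 + 0.06025574 = 0.62507192
  P(H|E) = 0.56481618 / 0.62507192 = 0.9036

Update 3:
  P(E) = 0.7549 × 0.9036 + 0.2393 × 0.0964 = 0.68212764 + 0.02306852 = 0.70519616
  P(H|E) = 0.68212764 / 0.70519616 = 0.9673

Update 4:
  P(E) = 0.7549 × 0.9673 + 0.2393 × 0.0327 = 0.73021477 + 0.00782511 = 0.73803988
  P(H|E) = 0.73021477 / 0.73803988 = 0.9894

Final posterior: 0.9894
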